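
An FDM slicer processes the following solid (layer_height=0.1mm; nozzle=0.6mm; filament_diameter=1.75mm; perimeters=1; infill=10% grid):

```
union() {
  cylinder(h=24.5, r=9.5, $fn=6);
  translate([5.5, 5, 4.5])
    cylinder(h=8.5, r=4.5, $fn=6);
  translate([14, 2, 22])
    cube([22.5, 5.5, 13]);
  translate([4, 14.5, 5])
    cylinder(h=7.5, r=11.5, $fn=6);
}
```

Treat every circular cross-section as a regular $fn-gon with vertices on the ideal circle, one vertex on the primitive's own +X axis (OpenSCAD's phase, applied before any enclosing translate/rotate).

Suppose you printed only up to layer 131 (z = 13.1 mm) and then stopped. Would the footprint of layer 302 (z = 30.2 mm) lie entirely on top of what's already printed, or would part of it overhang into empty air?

part overhangs

Compare the two slices. At z = 13.1: the r=9.5 cylinder contributes a regular 6-gon of circumradius 9.5 (area = (6/2)·9.500²·sin(360°/6) = 234.48 mm²); the cylinder at (5.5, 5) is not intersected at this z (z outside [4.5, 13]); the cube at (14, 2) does not reach this height (z outside [22, 35]); the cylinder at (4, 14.5) does not reach this height (z outside [5, 12.5]); Taking the union: only the r=9.5 cylinder is present, so the union is just that shape — area = 234.48 mm². At z = 30.2: the cylinder is not intersected at this z (z outside [0, 24.5]); the cylinder at (5.5, 5) is absent (z outside [4.5, 13]); the 22.5×5.5 cube at (14, 2) contributes its full rectangle (area 123.75 mm²); the cylinder at (4, 14.5) does not reach this height (z outside [5, 12.5]); Merging all regions: only the 22.5×5.5 cube at (14, 2) is present, so the union is just that shape — area = 123.75 mm². Checking containment: at z = 30.2 the cross-section extends beyond the z = 13.1 cross-section by about 123.75 mm².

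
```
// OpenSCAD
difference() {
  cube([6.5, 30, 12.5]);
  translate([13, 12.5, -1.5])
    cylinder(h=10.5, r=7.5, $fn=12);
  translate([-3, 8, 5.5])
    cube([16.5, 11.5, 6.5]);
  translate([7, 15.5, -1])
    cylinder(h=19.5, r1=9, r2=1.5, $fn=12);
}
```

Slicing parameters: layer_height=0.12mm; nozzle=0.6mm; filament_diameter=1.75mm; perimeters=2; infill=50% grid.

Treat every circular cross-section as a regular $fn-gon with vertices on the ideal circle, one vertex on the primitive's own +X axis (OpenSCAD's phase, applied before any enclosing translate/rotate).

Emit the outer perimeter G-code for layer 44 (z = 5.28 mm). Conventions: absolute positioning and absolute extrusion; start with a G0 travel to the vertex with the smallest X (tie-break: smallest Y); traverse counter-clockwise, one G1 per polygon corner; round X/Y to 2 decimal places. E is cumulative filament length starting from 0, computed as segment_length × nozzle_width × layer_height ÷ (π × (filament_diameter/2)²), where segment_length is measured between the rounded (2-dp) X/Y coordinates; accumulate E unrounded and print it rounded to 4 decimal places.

G0 X0.00 Y0.00 Z5.28
G1 X6.50 Y0.00 E0.1946
G1 X6.50 Y8.77 E0.4571
G1 X6.42 Y9.07 E0.4664
G1 X3.71 Y9.80 E0.5504
G1 X1.30 Y12.21 E0.6524
G1 X0.42 Y15.50 E0.7544
G1 X1.30 Y18.79 E0.8563
G1 X3.71 Y21.20 E0.9583
G1 X6.50 Y21.95 E1.0448
G1 X6.50 Y30.00 E1.2858
G1 X0.00 Y30.00 E1.4804
G1 X0.00 Y0.00 E2.3784

At z = 5.28 mm: the 6.5×30 cube contributes its full rectangle; the cylinder at (13, 12.5): section is a regular 12-gon, circumradius r=7.5; the cube at (-3, 8) does not reach this height (z outside [5.5, 12]); the cone at (7, 15.5): at t=0.322 of its height the radius interpolates to r₁+(r₂−r₁)t = 6.585, giving a regular 12-gon of that circumradius; Taking the first minus the rest: starting from the 6.5×30 cube, the r=7.5 cylinder at (13, 12.5) partially overlaps it — only the 3.73 mm² overlap (of its 168.75 mm²) is removed, clipping the outline; the cone at (7, 15.5) partially overlaps it — only the 54.80 mm² overlap (of its 130.07 mm²) is removed, clipping the outline — 1 connected region. The outline is a single polygon with 12 vertices. Extrusion per mm of travel: 0.6 × 0.12 / (π × 0.875²) = 0.029934. Accumulating E over each segment gives final E = 2.3784.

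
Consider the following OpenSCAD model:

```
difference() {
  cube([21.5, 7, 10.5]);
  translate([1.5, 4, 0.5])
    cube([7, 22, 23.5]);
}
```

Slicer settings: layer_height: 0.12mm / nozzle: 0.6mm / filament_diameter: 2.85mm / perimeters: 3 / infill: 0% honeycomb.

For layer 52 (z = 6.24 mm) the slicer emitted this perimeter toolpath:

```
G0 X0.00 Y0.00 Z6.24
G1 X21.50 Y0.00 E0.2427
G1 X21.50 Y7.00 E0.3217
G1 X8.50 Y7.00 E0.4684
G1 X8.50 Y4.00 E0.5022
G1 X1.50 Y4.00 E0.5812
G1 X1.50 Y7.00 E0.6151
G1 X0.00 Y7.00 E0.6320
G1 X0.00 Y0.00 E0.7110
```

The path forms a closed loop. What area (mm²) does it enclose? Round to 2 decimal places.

Apply the shoelace formula to the sequence of (X, Y) vertices; enclosed area = 129.50 mm².

129.50 mm²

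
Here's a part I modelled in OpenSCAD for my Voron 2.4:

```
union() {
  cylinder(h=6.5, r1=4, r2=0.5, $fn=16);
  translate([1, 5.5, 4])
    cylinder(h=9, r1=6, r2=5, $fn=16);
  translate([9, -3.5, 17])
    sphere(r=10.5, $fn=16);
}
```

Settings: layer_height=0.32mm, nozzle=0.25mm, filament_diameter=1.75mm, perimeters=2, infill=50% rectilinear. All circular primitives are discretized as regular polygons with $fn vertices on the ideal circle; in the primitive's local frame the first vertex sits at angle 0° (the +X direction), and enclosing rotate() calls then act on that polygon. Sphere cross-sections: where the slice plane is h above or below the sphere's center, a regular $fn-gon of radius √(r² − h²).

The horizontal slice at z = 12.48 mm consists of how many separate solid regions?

1

At z = 12.48 mm: the cone is absent (z outside [0, 6.5]); the cone at (1, 5.5) contributes a regular 16-gon of circumradius 5.058 (interpolated between r1=6 and r2=5 at t=0.942); the r=10.5 sphere at (9, -3.5) slices to a regular 16-gon of circumradius 9.477 (√(r²−h²) with h=4.52 from center); Merging all regions: the regions partially overlap (shared area 11.50 mm²), so overlapping operands fuse into one piece — 1 connected region. The result has 1 disconnected region.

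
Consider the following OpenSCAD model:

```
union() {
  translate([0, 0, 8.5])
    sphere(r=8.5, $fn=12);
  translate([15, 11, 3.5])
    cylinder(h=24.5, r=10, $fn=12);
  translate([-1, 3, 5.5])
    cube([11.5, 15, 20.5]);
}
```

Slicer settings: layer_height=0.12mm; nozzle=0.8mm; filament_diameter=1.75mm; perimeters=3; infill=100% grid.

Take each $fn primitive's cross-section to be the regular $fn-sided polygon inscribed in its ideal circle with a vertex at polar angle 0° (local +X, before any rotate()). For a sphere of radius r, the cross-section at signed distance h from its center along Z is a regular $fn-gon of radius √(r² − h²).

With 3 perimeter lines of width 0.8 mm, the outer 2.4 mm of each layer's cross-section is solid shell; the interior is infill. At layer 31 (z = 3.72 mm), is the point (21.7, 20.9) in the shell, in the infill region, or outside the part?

At z = 3.72 mm: the sphere: section is a regular 12-gon, circumradius = √(r²−h²) = √(8.5²−4.78²) = 7.029; the r=10 cylinder at (15, 11) gives a regular 12-gon of circumradius 10 (constant along its height); the cube at (-1, 3) does not reach this height (z outside [5.5, 26]); Merging all regions: the 2 present regions are separate (no shared area or edge), so areas and boundary lengths simply add and each stays a separate island — 2 connected regions. Overall, the cross-section has 2 separate islands. The nearest boundary edge runs (20.00, 19.66)→(23.66, 16.00); distance from the point to it = 2.08 mm. The point is not inside any of the regions above, so it lies outside the cross-section (2.08 mm from the nearest boundary).

outside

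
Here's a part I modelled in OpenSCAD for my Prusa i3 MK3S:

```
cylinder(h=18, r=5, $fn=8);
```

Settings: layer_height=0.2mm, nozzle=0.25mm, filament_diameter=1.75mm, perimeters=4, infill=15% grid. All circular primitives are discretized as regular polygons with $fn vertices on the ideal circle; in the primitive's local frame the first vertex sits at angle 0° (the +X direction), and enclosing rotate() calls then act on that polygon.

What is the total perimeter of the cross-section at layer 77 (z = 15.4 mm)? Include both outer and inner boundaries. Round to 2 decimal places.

At z = 15.4 mm: the cylinder: section is a regular 8-gon, circumradius r=5 (perimeter = 2·8·5.000·sin(180°/8) = 30.61 mm). Overall, the cross-section is a single solid region. Total boundary length (outer) = 30.61 mm.

30.61 mm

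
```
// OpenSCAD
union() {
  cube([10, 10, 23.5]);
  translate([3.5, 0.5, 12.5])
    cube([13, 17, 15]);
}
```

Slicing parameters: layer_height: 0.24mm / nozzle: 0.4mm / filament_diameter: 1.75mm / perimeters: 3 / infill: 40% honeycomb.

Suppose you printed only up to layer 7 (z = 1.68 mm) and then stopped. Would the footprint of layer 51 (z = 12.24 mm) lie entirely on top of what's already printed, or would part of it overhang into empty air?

entirely on top

Compare the two slices. At z = 1.68: the cube (footprint 10×10) is included at this height (area 100.00 mm²); the cube at (3.5, 0.5) is absent (z outside [12.5, 27.5]); Taking the union: only the 10×10 cube is present, so the union is just that shape — area = 100.00 mm². At z = 12.24: the cube is present — its section is the full 10×10 rectangle (area 100.00 mm²); the cube at (3.5, 0.5) is absent (z outside [12.5, 27.5]); Combining (union): only the 10×10 cube is present, so the union is just that shape — area = 100.00 mm². Checking containment: the cross-section at z = 12.24 is a subset of the cross-section at z = 1.68.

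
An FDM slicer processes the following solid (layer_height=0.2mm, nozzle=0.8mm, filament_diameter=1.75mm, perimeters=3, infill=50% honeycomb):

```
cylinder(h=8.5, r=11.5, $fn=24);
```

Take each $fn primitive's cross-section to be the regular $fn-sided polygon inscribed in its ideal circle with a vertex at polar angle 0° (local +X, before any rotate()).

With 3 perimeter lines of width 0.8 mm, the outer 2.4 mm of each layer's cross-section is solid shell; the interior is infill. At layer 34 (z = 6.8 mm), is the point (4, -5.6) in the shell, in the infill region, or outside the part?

infill

At z = 6.8 mm: the cylinder: section is a regular 24-gon, circumradius r=11.5. Overall, the cross-section is a single solid region. The nearest boundary edge runs (5.75, -9.96)→(8.13, -8.13); distance from the point to it = 4.52 mm. The point is inside the cross-section and 4.52 mm from the nearest boundary — more than the 2.4 mm shell width (3 × 0.8), so it's in the infill interior.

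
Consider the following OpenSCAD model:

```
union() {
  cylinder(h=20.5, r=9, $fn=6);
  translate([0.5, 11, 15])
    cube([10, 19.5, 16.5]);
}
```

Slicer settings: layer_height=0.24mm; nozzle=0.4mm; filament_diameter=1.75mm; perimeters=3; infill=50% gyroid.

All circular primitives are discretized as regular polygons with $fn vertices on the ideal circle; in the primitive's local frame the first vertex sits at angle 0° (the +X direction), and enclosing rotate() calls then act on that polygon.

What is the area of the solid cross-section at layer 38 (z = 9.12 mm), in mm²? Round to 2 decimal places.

210.44 mm²

At z = 9.12 mm: the cylinder: section is a regular 6-gon, circumradius r=9 (area = (6/2)·9.000²·sin(360°/6) = 210.44 mm²); the cube at (0.5, 11) is not intersected at this z (z outside [15, 31.5]); Merging all regions: only the r=9 cylinder is present, so the union is just that shape — area = 210.44 mm². Overall, the cross-section is a single solid region. Net area = 210.44 mm².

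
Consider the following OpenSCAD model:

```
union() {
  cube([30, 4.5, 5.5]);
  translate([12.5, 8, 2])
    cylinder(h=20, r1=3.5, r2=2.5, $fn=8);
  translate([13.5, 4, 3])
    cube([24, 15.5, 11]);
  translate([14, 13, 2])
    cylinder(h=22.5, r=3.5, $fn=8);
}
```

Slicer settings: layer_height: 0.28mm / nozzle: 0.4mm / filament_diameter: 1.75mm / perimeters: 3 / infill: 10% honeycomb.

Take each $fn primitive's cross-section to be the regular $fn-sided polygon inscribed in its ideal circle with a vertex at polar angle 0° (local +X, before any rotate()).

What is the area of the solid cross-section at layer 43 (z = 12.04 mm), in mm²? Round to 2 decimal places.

402.88 mm²

At z = 12.04 mm: the cube is absent (z outside [0, 5.5]); the cone at (12.5, 8) (r1=3.5→r2=2.5) has section circumradius 2.998 here — a regular 8-gon (area = (8/2)·2.998²·sin(360°/8) = 25.42 mm²); the cube at (13.5, 4) is present — its section is the full 24×15.5 rectangle (area 372.00 mm²); the r=3.5 cylinder at (14, 13) gives a regular 8-gon of circumradius 3.5 (constant along its height) (area = (8/2)·3.500²·sin(360°/8) = 34.65 mm²); Taking the union: the regions partially overlap — summed areas 432.07 mm² minus the doubly-counted overlap 29.19 mm² gives 402.88 mm² — area = 402.88 mm². Overall, the cross-section is a single solid region. Net area = 402.88 mm².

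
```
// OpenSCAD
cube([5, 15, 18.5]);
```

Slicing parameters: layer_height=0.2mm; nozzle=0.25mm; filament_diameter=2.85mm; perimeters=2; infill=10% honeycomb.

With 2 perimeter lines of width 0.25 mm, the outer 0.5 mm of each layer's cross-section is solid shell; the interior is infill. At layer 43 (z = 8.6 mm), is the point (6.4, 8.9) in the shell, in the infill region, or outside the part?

At z = 8.6 mm: the 5×15 cube contributes its full rectangle. Overall, the cross-section is a single solid region. The nearest boundary edge runs (5.00, 0.00)→(5.00, 15.00); distance from the point to it = 1.40 mm. The point is not inside any of the regions above, so it lies outside the cross-section (1.40 mm from the nearest boundary).

outside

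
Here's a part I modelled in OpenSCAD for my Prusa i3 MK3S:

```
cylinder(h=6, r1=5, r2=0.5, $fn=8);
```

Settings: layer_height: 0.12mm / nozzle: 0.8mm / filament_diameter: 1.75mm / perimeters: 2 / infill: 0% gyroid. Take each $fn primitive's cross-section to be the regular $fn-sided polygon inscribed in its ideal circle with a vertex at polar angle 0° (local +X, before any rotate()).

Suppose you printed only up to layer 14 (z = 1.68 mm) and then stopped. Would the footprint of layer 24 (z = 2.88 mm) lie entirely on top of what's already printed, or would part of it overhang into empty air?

entirely on top

Compare the two slices. At z = 1.68: the cone (r1=5→r2=0.5) has section circumradius 3.740 here — a regular 8-gon (area = (8/2)·3.740²·sin(360°/8) = 39.56 mm²). At z = 2.88: the cone contributes a regular 8-gon of circumradius 2.840 (interpolated between r1=5 and r2=0.5 at t=0.480) (area = (8/2)·2.840²·sin(360°/8) = 22.81 mm²). Checking containment: the cross-section at z = 2.88 is a subset of the cross-section at z = 1.68.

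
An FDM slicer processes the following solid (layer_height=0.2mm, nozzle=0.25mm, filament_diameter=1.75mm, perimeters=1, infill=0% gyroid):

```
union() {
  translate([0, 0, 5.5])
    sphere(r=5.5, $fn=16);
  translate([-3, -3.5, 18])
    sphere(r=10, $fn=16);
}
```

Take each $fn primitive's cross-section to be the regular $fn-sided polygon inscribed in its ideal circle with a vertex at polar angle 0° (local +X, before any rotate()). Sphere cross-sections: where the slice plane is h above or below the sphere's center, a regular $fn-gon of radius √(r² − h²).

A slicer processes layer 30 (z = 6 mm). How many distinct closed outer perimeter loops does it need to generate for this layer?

1

At z = 6 mm: the r=5.5 sphere contributes a regular 16-gon of circumradius √(5.5²−0.5²) = 5.477; the sphere at (-3, -3.5) does not reach this height (|z−center|=12.000 > r=10); Merging all regions: only the r=5.5 sphere is present, so the union is just that shape — 1 connected region. The result has 1 disconnected region.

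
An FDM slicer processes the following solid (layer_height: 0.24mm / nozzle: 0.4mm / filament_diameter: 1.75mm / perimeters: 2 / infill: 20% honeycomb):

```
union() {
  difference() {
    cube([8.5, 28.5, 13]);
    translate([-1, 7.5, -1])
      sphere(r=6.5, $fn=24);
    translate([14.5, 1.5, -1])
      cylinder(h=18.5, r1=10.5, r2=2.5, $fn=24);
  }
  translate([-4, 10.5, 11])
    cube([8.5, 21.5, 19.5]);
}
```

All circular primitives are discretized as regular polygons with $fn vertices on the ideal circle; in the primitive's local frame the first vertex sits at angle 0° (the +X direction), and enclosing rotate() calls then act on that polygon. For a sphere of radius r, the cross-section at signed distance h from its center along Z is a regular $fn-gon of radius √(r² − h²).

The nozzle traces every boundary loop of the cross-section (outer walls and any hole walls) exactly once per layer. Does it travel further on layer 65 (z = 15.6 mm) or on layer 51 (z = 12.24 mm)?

layer 51 (z = 12.24 mm)

Layer 65 (z = 15.6): the cube is not intersected at this z (z outside [0, 13]); the sphere at (-1, 7.5) is absent (|z−center|=16.600 > r=6.5); the cone at (14.5, 1.5) (r1=10.5→r2=2.5) has section circumradius 3.322 here — a regular 24-gon (perimeter = 2·24·3.322·sin(180°/24) = 20.81 mm); Subtracting the remaining from the first: the first operand is absent here, so nothing remains; the 8.5×21.5 cube at (-4, 10.5) contributes its full rectangle (perimeter 60.00 mm); Taking the union: only the 8.5×21.5 cube at (-4, 10.5) is present, so the union is just that shape — boundary = 60.00 mm. So its perimeter = 60.00 mm. Layer 51 (z = 12.24): the 8.5×28.5 cube contributes its full rectangle (perimeter 74.00 mm); the sphere at (-1, 7.5) does not reach this height (|z−center|=13.240 > r=6.5); the cone at (14.5, 1.5): at t=0.716 of its height the radius interpolates to r₁+(r₂−r₁)t = 4.775, giving a regular 24-gon of that circumradius (perimeter = 2·24·4.775·sin(180°/24) = 29.91 mm); Taking the first minus the rest: starting from the 8.5×28.5 cube, the cone at (14.5, 1.5) misses the remaining region (no effect) — boundary = 74.00 mm; the 8.5×21.5 cube at (-4, 10.5) contributes its full rectangle (perimeter 60.00 mm); Combining (union): the regions partially overlap (shared area 81.00 mm²), so the edge portions inside another operand are dropped and the merged outline is re-measured after clipping — boundary = 89.00 mm. So its perimeter = 89.00 mm. Layer 51 is larger (89.00 vs 60.00 mm).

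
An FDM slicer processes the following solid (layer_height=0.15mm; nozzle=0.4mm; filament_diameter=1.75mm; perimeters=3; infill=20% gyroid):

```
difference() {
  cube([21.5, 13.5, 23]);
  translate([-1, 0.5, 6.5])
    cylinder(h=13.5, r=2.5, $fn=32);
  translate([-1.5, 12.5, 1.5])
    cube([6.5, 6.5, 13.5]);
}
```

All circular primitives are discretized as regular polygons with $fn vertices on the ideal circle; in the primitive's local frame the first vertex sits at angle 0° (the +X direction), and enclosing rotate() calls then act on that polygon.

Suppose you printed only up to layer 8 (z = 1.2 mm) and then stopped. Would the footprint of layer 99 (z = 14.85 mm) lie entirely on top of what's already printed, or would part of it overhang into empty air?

entirely on top

Compare the two slices. At z = 1.2: the cube is present — its section is the full 21.5×13.5 rectangle (area 290.25 mm²); the cylinder at (-1, 0.5) is not intersected at this z (z outside [6.5, 20]); the cube at (-1.5, 12.5) is not intersected at this z (z outside [1.5, 15]); Subtracting the remaining from the first: none of the subtracted shapes is present at this height, so the 21.5×13.5 cube is unchanged — area = 290.25 mm². At z = 14.85: the 21.5×13.5 cube contributes its full rectangle (area 290.25 mm²); the r=2.5 cylinder at (-1, 0.5) contributes a regular 32-gon of circumradius 2.5 (area = (32/2)·2.500²·sin(360°/32) = 19.51 mm²); the cube at (-1.5, 12.5) (footprint 6.5×6.5) is included at this height (area 42.25 mm²); After the difference (first − rest): starting from the 21.5×13.5 cube (290.25 mm²), the r=2.5 cylinder at (-1, 0.5) partially overlaps it — only the 3.19 mm² overlap (of its 19.51 mm²) is removed, clipping the outline; the 6.5×6.5 cube at (-1.5, 12.5) partially overlaps it — only the 5.00 mm² overlap (of its 42.25 mm²) is removed, clipping the outline — area = 282.06 mm². Checking containment: the cross-section at z = 14.85 is a subset of the cross-section at z = 1.2.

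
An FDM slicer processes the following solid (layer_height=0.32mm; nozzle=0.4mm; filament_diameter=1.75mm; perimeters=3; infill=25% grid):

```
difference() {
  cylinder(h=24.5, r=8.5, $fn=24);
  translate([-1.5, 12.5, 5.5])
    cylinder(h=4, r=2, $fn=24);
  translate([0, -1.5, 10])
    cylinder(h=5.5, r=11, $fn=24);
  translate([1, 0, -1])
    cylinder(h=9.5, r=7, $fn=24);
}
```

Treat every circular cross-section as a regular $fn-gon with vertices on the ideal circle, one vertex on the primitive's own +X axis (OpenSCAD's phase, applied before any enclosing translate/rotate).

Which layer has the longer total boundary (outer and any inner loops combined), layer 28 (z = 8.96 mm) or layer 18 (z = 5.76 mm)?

layer 18 (z = 5.76 mm)

Layer 28 (z = 8.96): the cylinder: section is a regular 24-gon, circumradius r=8.5 (perimeter = 2·24·8.500·sin(180°/24) = 53.25 mm); the r=2 cylinder at (-1.5, 12.5) gives a regular 24-gon of circumradius 2 (constant along its height) (perimeter = 2·24·2.000·sin(180°/24) = 12.53 mm); the cylinder at (0, -1.5) does not reach this height (z outside [10, 15.5]); the cylinder at (1, 0) does not reach this height (z outside [-1, 8.5]); Taking the first minus the rest: starting from the r=8.5 cylinder, the r=2 cylinder at (-1.5, 12.5) misses the remaining region (no effect) — boundary = 53.25 mm. So its perimeter = 53.25 mm. Layer 18 (z = 5.76): the cylinder: section is a regular 24-gon, circumradius r=8.5 (perimeter = 2·24·8.500·sin(180°/24) = 53.25 mm); the cylinder at (-1.5, 12.5): section is a regular 24-gon, circumradius r=2 (perimeter = 2·24·2.000·sin(180°/24) = 12.53 mm); the cylinder at (0, -1.5) is absent (z outside [10, 15.5]); the r=7 cylinder at (1, 0) contributes a regular 24-gon of circumradius 7 (perimeter = 2·24·7.000·sin(180°/24) = 43.86 mm); Taking the first minus the rest: starting from the r=8.5 cylinder, the r=2 cylinder at (-1.5, 12.5) misses the remaining region (no effect); the r=7 cylinder at (1, 0) lies wholly inside it (removes its full 152.19 mm² and its 43.86 mm outline becomes a hole wall) — boundary (outer + 1 inner loop) = 97.11 mm. So its perimeter = 97.11 mm. Layer 18 is larger (97.11 vs 53.25 mm).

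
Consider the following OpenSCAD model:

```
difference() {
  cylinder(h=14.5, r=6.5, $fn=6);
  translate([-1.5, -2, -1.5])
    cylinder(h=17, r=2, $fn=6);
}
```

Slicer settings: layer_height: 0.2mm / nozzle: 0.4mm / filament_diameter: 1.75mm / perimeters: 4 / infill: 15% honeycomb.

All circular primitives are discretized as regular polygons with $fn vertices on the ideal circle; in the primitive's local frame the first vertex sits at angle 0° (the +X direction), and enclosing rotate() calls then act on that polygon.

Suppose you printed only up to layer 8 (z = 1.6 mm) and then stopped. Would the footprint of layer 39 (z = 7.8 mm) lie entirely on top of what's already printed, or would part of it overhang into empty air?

Compare the two slices. At z = 1.6: the r=6.5 cylinder contributes a regular 6-gon of circumradius 6.5 (area = (6/2)·6.500²·sin(360°/6) = 109.77 mm²); the cylinder at (-1.5, -2): section is a regular 6-gon, circumradius r=2 (area = (6/2)·2.000²·sin(360°/6) = 10.39 mm²); Taking the first minus the rest: starting from the r=6.5 cylinder (109.77 mm²), the r=2 cylinder at (-1.5, -2) lies wholly inside it (removes its full 10.39 mm² and its 12.00 mm outline becomes a hole wall) — area = 99.38 mm². At z = 7.8: the r=6.5 cylinder gives a regular 6-gon of circumradius 6.5 (constant along its height) (area = (6/2)·6.500²·sin(360°/6) = 109.77 mm²); the cylinder at (-1.5, -2): section is a regular 6-gon, circumradius r=2 (area = (6/2)·2.000²·sin(360°/6) = 10.39 mm²); After the difference (first − rest): starting from the r=6.5 cylinder (109.77 mm²), the r=2 cylinder at (-1.5, -2) lies wholly inside it (removes its full 10.39 mm² and its 12.00 mm outline becomes a hole wall) — area = 99.38 mm². Checking containment: the cross-section at z = 7.8 is a subset of the cross-section at z = 1.6.

entirely on top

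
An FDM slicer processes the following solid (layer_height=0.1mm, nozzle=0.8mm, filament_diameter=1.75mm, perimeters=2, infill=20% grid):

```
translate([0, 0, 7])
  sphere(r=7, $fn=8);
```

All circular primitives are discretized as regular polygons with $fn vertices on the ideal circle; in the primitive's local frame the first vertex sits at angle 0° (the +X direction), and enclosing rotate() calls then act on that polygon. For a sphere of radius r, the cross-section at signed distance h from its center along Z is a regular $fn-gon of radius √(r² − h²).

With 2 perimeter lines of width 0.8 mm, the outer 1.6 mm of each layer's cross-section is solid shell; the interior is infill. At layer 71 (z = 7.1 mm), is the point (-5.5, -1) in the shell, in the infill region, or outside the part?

At z = 7.1 mm: the sphere: section is a regular 8-gon, circumradius = √(r²−h²) = √(7²−0.1²) = 6.999. Overall, the cross-section is a single solid region. The nearest boundary edge runs (-7.00, 0.00)→(-4.95, -4.95); distance from the point to it = 1.00 mm. The point is inside the cross-section, 1.00 mm from the nearest boundary — within the 1.6 mm shell band (2 × 0.8).

shell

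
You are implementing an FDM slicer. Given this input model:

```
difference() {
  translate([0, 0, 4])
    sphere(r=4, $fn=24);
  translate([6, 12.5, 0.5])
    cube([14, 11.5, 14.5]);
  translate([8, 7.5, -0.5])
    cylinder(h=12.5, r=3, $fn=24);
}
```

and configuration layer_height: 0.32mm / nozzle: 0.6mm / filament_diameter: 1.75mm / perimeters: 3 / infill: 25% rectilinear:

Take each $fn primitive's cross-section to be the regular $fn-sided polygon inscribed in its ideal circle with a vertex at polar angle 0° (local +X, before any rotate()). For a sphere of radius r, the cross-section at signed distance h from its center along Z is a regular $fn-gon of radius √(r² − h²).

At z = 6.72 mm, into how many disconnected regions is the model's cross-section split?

At z = 6.72 mm: the r=4 sphere slices to a regular 24-gon of circumradius 2.933 (√(r²−h²) with h=2.72 from center); the cube at (6, 12.5) (footprint 14×11.5) is included at this height; the r=3 cylinder at (8, 7.5) gives a regular 24-gon of circumradius 3 (constant along its height); Taking the first minus the rest: starting from the r=4 sphere, the 14×11.5 cube at (6, 12.5) misses the remaining region (no effect); the r=3 cylinder at (8, 7.5) misses the remaining region (no effect) — 1 connected region. The result has 1 disconnected region.

1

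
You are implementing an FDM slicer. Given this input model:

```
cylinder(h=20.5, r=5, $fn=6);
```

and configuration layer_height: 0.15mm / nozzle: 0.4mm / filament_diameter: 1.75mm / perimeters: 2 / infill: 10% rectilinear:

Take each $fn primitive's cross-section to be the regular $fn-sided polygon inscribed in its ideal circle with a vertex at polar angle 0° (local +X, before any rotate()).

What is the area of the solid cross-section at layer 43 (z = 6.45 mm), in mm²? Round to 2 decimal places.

At z = 6.45 mm: the cylinder: section is a regular 6-gon, circumradius r=5 (area = (6/2)·5.000²·sin(360°/6) = 64.95 mm²). Overall, the cross-section is a single solid region. Net area = 64.95 mm².

64.95 mm²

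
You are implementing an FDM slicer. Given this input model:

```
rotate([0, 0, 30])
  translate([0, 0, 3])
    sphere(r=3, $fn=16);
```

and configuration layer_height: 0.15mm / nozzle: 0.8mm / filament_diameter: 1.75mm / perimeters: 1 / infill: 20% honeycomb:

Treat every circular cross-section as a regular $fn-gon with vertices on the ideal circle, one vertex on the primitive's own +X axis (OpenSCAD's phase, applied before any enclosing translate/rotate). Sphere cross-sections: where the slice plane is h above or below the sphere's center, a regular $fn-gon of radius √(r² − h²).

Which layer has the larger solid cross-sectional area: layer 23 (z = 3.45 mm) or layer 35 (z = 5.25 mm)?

layer 23 (z = 3.45 mm)

Layer 23 (z = 3.45): the r=3 sphere contributes a regular 16-gon of circumradius √(3²−0.45²) = 2.966 (area = (16/2)·2.966²·sin(360°/16) = 26.93 mm²); (rotated 30° about Z; rotation is an isometry so areas/perimeters/island counts are preserved). So its area = 26.93 mm². Layer 35 (z = 5.25): the sphere: section is a regular 16-gon, circumradius = √(r²−h²) = √(3²−2.25²) = 1.984 (area = (16/2)·1.984²·sin(360°/16) = 12.05 mm²); (rotated 30° about Z; rotation is an isometry so areas/perimeters/island counts are preserved). So its area = 12.05 mm². Layer 23 is larger (26.93 vs 12.05 mm²).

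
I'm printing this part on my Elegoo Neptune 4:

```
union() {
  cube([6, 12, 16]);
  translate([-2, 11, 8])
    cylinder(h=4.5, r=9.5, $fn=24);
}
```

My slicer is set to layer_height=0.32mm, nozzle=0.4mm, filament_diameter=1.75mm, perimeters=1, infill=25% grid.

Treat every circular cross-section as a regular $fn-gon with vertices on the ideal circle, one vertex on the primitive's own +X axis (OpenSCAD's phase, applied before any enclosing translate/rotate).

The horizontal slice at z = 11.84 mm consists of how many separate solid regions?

At z = 11.84 mm: the 6×12 cube contributes its full rectangle; the cylinder at (-2, 11): section is a regular 24-gon, circumradius r=9.5; Combining (union): the regions partially overlap (shared area 52.41 mm²), so overlapping operands fuse into one piece — 1 connected region. The result has 1 disconnected region.

1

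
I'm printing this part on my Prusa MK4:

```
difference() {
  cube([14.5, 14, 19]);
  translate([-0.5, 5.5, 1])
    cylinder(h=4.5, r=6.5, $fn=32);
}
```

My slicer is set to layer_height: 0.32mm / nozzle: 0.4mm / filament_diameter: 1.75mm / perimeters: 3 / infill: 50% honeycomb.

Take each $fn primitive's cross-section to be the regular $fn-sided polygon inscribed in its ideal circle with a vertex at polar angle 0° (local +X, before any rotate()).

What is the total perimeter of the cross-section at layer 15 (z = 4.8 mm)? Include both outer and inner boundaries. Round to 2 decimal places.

58.38 mm

At z = 4.8 mm: the cube (footprint 14.5×14) is included at this height (perimeter 57.00 mm); the cylinder at (-0.5, 5.5): section is a regular 32-gon, circumradius r=6.5 (perimeter = 2·32·6.500·sin(180°/32) = 40.78 mm); After the difference (first − rest): starting from the 14.5×14 cube, the r=6.5 cylinder at (-0.5, 5.5) partially overlaps it — only the 57.68 mm² overlap (of its 131.88 mm²) is removed, clipping the outline — boundary = 58.38 mm. Overall, the cross-section is a single solid region. Total boundary length (outer) = 58.38 mm.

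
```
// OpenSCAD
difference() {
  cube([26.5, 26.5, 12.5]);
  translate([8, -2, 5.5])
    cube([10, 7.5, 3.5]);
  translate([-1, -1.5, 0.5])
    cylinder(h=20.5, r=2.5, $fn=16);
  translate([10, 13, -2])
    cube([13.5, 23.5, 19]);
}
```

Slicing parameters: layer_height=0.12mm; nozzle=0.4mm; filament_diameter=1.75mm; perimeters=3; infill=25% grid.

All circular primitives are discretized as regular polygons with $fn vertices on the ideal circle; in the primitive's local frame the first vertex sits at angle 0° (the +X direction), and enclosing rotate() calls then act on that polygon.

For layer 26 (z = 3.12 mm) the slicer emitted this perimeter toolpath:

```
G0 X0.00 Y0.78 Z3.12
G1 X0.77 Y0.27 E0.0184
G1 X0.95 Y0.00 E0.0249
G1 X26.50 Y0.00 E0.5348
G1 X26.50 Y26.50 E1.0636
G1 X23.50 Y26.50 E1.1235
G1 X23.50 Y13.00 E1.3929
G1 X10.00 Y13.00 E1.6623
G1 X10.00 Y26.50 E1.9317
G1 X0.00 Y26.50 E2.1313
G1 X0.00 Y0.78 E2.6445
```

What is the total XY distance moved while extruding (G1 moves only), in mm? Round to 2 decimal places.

132.52 mm

Sum the Euclidean lengths of each G1 segment: total = 132.52 mm.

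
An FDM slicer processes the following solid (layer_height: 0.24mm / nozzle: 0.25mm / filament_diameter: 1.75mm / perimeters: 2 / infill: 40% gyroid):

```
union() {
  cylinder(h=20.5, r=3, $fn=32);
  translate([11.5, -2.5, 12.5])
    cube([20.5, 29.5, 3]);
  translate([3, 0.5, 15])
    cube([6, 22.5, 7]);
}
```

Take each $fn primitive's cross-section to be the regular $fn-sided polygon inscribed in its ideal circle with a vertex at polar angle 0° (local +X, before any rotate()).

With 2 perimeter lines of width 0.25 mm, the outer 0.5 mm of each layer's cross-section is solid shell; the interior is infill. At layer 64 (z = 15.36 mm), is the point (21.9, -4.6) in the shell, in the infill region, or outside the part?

At z = 15.36 mm: the r=3 cylinder contributes a regular 32-gon of circumradius 3; the cube at (11.5, -2.5) (footprint 20.5×29.5) is included at this height; the cube at (3, 0.5) is present — its section is the full 6×22.5 rectangle; Combining (union): the 3 present regions are separate (no shared area or edge), so areas and boundary lengths simply add and each stays a separate island — 3 connected regions. Overall, the cross-section has 3 separate islands. The nearest boundary edge runs (32.00, -2.50)→(11.50, -2.50); distance from the point to it = 2.10 mm. The point is not inside any of the regions above, so it lies outside the cross-section (2.10 mm from the nearest boundary).

outside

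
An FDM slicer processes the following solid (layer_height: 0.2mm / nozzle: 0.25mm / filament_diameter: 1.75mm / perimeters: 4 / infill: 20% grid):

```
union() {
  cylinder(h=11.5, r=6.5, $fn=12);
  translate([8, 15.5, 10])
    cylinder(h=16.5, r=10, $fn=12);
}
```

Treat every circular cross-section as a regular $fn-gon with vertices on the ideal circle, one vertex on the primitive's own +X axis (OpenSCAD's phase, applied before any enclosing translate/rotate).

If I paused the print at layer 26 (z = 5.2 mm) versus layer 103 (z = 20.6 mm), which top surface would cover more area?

layer 103 (z = 20.6 mm)

Layer 26 (z = 5.2): the r=6.5 cylinder gives a regular 12-gon of circumradius 6.5 (constant along its height) (area = (12/2)·6.500²·sin(360°/12) = 126.75 mm²); the cylinder at (8, 15.5) is absent (z outside [10, 26.5]); Merging all regions: only the r=6.5 cylinder is present, so the union is just that shape — area = 126.75 mm². So its area = 126.75 mm². Layer 103 (z = 20.6): the cylinder is absent (z outside [0, 11.5]); the cylinder at (8, 15.5): section is a regular 12-gon, circumradius r=10 (area = (12/2)·10.000²·sin(360°/12) = 300.00 mm²); Merging all regions: only the r=10 cylinder at (8, 15.5) is present, so the union is just that shape — area = 300.00 mm². So its area = 300.00 mm². Layer 103 is larger (300.00 vs 126.75 mm²).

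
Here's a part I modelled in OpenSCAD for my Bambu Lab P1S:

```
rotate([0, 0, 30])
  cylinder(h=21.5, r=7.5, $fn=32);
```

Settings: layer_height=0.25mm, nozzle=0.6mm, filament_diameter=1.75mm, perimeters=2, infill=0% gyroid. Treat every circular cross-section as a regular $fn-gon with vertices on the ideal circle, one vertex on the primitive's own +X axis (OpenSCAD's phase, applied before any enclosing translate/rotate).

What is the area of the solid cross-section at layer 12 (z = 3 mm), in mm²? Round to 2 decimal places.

At z = 3 mm: the r=7.5 cylinder contributes a regular 32-gon of circumradius 7.5 (area = (32/2)·7.500²·sin(360°/32) = 175.58 mm²); (whole slice rotated 30° about Z — lengths, areas and connectivity unchanged). Overall, the cross-section is a single solid region. Net area = 175.58 mm².

175.58 mm²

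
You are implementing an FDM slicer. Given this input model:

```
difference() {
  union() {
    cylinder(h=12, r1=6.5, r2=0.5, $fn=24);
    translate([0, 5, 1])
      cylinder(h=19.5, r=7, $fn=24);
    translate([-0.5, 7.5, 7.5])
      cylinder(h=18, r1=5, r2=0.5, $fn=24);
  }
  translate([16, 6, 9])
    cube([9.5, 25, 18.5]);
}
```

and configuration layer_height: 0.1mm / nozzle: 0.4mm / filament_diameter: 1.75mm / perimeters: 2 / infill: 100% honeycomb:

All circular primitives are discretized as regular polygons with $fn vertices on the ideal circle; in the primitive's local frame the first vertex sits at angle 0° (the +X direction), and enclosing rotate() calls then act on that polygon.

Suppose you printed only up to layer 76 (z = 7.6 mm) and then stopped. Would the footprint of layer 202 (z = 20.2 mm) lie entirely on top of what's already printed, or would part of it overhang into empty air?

entirely on top

Compare the two slices. At z = 7.6: the cone: at t=0.633 of its height the radius interpolates to r₁+(r₂−r₁)t = 2.700, giving a regular 24-gon of that circumradius (area = (24/2)·2.700²·sin(360°/24) = 22.64 mm²); the cylinder at (0, 5): section is a regular 24-gon, circumradius r=7 (area = (24/2)·7.000²·sin(360°/24) = 152.19 mm²); the cone at (-0.5, 7.5) contributes a regular 24-gon of circumradius 4.975 (interpolated between r1=5 and r2=0.5 at t=0.006) (area = (24/2)·4.975²·sin(360°/24) = 76.87 mm²); Merging all regions: the regions partially overlap — summed areas 251.70 mm² minus the doubly-counted overlap 94.59 mm² gives 157.11 mm² — area = 157.11 mm²; the cube at (16, 6) is not intersected at this z (z outside [9, 27.5]); Taking the first minus the rest: none of the subtracted shapes is present at this height, so the result so far is unchanged — area = 157.11 mm². At z = 20.2: the cone is not intersected at this z (z outside [0, 12]); the cylinder at (0, 5): section is a regular 24-gon, circumradius r=7 (area = (24/2)·7.000²·sin(360°/24) = 152.19 mm²); the cone at (-0.5, 7.5): at t=0.706 of its height the radius interpolates to r₁+(r₂−r₁)t = 1.825, giving a regular 24-gon of that circumradius (area = (24/2)·1.825²·sin(360°/24) = 10.34 mm²); Merging all regions: the cone at (-0.5, 7.5) lies entirely inside the r=7 cylinder at (0, 5), so the union is just the r=7 cylinder at (0, 5) — area = 152.19 mm²; the cube at (16, 6) (footprint 9.5×25) is included at this height (area 237.50 mm²); Taking the first minus the rest: starting from the result so far (152.19 mm²), the 9.5×25 cube at (16, 6) misses the remaining region (no effect) — area = 152.19 mm². Checking containment: the cross-section at z = 20.2 is a subset of the cross-section at z = 7.6.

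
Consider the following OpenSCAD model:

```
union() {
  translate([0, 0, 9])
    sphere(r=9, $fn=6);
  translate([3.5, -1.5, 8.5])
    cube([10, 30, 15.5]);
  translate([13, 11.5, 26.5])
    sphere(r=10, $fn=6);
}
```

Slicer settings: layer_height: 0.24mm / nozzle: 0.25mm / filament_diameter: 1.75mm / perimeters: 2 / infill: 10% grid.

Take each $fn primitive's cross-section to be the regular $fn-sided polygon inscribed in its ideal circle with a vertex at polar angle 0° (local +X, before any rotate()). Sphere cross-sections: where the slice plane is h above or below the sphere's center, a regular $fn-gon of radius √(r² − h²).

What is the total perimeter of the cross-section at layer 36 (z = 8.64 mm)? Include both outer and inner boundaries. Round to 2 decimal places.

108.32 mm

At z = 8.64 mm: the sphere: section is a regular 6-gon, circumradius = √(r²−h²) = √(9²−0.36²) = 8.993 (perimeter = 2·6·8.993·sin(180°/6) = 53.96 mm); the cube at (3.5, -1.5) is present — its section is the full 10×30 rectangle (perimeter 80.00 mm); the sphere at (13, 11.5) is not intersected at this z (|z−center|=17.860 > r=10); Taking the union: the regions partially overlap (shared area 32.86 mm²), so the edge portions inside another operand are dropped and the merged outline is re-measured after clipping — boundary = 108.32 mm. Overall, the cross-section is a single solid region. Total boundary length (outer) = 108.32 mm.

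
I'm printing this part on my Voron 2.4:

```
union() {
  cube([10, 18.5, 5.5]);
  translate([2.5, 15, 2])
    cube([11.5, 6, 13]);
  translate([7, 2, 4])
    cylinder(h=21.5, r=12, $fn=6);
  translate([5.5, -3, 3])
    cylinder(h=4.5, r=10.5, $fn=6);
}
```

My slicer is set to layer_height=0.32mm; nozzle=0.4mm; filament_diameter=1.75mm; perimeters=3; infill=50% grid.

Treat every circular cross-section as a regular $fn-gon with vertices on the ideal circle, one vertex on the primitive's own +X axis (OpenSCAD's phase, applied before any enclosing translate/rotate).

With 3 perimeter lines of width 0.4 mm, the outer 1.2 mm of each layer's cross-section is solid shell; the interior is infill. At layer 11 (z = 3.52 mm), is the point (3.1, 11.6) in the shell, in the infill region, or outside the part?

infill

At z = 3.52 mm: the cube (footprint 10×18.5) is included at this height; the cube at (2.5, 15) is present — its section is the full 11.5×6 rectangle; the cylinder at (7, 2) does not reach this height (z outside [4, 25.5]); the r=10.5 cylinder at (5.5, -3) contributes a regular 6-gon of circumradius 10.5; Taking the union: the regions partially overlap (shared area 87.13 mm²), so overlapping operands fuse into one piece — 1 connected region. Overall, the cross-section is a single solid region. The nearest boundary edge runs (0.00, 5.66)→(0.00, 18.50); distance from the point to it = 3.10 mm. The point is inside the cross-section and 3.10 mm from the nearest boundary — more than the 1.2 mm shell width (3 × 0.4), so it's in the infill interior.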